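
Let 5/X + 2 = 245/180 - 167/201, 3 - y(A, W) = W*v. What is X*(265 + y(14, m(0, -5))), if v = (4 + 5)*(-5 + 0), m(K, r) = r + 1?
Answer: -212256/709 ≈ -299.37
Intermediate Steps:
m(K, r) = 1 + r
v = -45 (v = 9*(-5) = -45)
y(A, W) = 3 + 45*W (y(A, W) = 3 - W*(-45) = 3 - (-45)*W = 3 + 45*W)
X = -2412/709 (X = 5/(-2 + (245/180 - 167/201)) = 5/(-2 + (245*(1/180) - 167*1/201)) = 5/(-2 + (49/36 - 167/201)) = 5/(-2 + 1279/2412) = 5/(-3545/2412) = 5*(-2412/3545) = -2412/709 ≈ -3.4020)
X*(265 + y(14, m(0, -5))) = -2412*(265 + (3 + 45*(1 - 5)))/709 = -2412*(265 + (3 + 45*(-4)))/709 = -2412*(265 + (3 - 180))/709 = -2412*(265 - 177)/709 = -2412/709*88 = -212256/709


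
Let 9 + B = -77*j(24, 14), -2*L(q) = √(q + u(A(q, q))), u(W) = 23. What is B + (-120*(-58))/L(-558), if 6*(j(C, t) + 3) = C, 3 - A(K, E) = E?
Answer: -86 + 2784*I*√535/107 ≈ -86.0 + 601.81*I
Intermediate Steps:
A(K, E) = 3 - E
j(C, t) = -3 + C/6
L(q) = -√(23 + q)/2 (L(q) = -√(q + 23)/2 = -√(23 + q)/2)
B = -86 (B = -9 - 77*(-3 + (⅙)*24) = -9 - 77*(-3 + 4) = -9 - 77*1 = -9 - 77 = -86)
B + (-120*(-58))/L(-558) = -86 + (-120*(-58))/((-√(23 - 558)/2)) = -86 + 6960/((-I*√535/2)) = -86 + 6960*(2*I*√535/535) = -86 + 2784*I*√535/107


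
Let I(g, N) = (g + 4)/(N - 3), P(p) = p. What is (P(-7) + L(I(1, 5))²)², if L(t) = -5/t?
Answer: 9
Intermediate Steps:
I(g, N) = (4 + g)/(-3 + N)
(P(-7) + L(I(1, 5))²)² = (-7 + (-5*(-3 + 5)/(4 + 1))²)² = (-7 + (-5/(5/2))²)² = (-7 + (-5/((½)*5))²)² = (-7 + (-5/5/2)²)² = (-7 + (-5*⅖)²)² = (-7 + (-2)²)² = (-7 + 4)² = (-3)² = 9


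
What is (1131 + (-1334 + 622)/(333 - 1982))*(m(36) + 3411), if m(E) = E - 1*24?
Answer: 6386397213/1649 ≈ 3.8729e+6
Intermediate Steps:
m(E) = -24 + E (m(E) = E - 24 = -24 + E)
(1131 + (-1334 + 622)/(333 - 1982))*(m(36) + 3411) = (1131 + (-1334 + 622)/(333 - 1982))*((-24 + 36) + 3411) = (1131 - 712/(-1649))*(12 + 3411) = (1131 - 712*(-1/1649))*3423 = (1131 + 712/1649)*3423 = (1865731/1649)*3423 = 6386397213/1649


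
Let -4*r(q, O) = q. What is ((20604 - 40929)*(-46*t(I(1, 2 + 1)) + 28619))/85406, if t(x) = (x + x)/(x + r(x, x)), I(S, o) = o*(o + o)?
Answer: -579187975/85406 ≈ -6781.6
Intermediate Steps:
r(q, O) = -q/4
I(S, o) = 2*o² (I(S, o) = o*(2*o) = 2*o²)
t(x) = 8/3 (t(x) = (x + x)/(x - x/4) = (2*x)/((3*x/4)) = (2*x)*(4/(3*x)) = 8/3)
((20604 - 40929)*(-46*t(I(1, 2 + 1)) + 28619))/85406 = ((20604 - 40929)*(-46*8/3 + 28619))/85406 = -20325*(-368/3 + 28619)*(1/85406) = -20325*85489/3*(1/85406) = -579187975*1/85406 = -579187975/85406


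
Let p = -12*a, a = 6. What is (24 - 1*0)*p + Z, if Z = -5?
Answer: -1733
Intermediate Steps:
p = -72 (p = -12*6 = -72)
(24 - 1*0)*p + Z = (24 - 1*0)*(-72) - 5 = (24 + 0)*(-72) - 5 = 24*(-72) - 5 = -1728 - 5 = -1733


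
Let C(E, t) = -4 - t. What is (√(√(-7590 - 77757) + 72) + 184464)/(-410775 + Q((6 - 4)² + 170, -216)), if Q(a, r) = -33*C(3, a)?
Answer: -2928/6427 - √(72 + 3*I*√9483)/404901 ≈ -0.45561 - 2.6421e-5*I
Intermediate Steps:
Q(a, r) = 132 + 33*a (Q(a, r) = -33*(-4 - a) = 132 + 33*a)
(√(√(-7590 - 77757) + 72) + 184464)/(-410775 + Q((6 - 4)² + 170, -216)) = (√(√(-7590 - 77757) + 72) + 184464)/(-410775 + (132 + 33*((6 - 4)² + 170))) = (√(√(-85347) + 72) + 184464)/(-410775 + (132 + 33*(2² + 170))) = (√(3*I*√9483 + 72) + 184464)/(-410775 + (132 + 33*(4 + 170))) = (√(72 + 3*I*√9483) + 184464)/(-410775 + (132 + 33*174)) = (184464 + √(72 + 3*I*√9483))/(-410775 + (132 + 5742)) = (184464 + √(72 + 3*I*√9483))/(-410775 + 5874) = (184464 + √(72 + 3*I*√9483))/(-404901) = (184464 + √(72 + 3*I*√9483))*(-1/404901) = -2928/6427 - √(72 + 3*I*√9483)/404901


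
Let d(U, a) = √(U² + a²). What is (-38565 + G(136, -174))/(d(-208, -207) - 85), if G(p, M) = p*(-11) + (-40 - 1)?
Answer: -1704335/39444 - 20051*√86113/39444 ≈ -192.38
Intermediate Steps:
G(p, M) = -41 - 11*p (G(p, M) = -11*p - 41 = -41 - 11*p)
(-38565 + G(136, -174))/(d(-208, -207) - 85) = (-38565 + (-41 - 11*136))/(√((-208)² + (-207)²) - 85) = (-38565 + (-41 - 1496))/(√(43264 + 42849) - 85) = (-38565 - 1537)/(√86113 - 85) = -40102/(-85 + √86113)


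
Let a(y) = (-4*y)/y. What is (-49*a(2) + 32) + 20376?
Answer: 20604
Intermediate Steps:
a(y) = -4
(-49*a(2) + 32) + 20376 = (-49*(-4) + 32) + 20376 = (196 + 32) + 20376 = 228 + 20376 = 20604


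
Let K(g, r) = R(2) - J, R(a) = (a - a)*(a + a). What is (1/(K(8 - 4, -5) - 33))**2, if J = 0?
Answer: 1/1089 ≈ 0.00091827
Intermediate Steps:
R(a) = 0 (R(a) = 0*(2*a) = 0)
K(g, r) = 0 (K(g, r) = 0 - 1*0 = 0 + 0 = 0)
(1/(K(8 - 4, -5) - 33))**2 = (1/(0 - 33))**2 = (1/(-33))**2 = (-1/33)**2 = 1/1089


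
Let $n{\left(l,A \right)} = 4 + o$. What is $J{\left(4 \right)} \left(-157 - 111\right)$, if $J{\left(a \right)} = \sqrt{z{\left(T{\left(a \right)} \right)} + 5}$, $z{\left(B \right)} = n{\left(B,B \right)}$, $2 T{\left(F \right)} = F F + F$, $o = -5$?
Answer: $-536$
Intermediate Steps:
$T{\left(F \right)} = \frac{F}{2} + \frac{F^{2}}{2}$ ($T{\left(F \right)} = \frac{F F + F}{2} = \frac{F^{2} + F}{2} = \frac{F + F^{2}}{2} = \frac{F}{2} + \frac{F^{2}}{2}$)
$n{\left(l,A \right)} = -1$ ($n{\left(l,A \right)} = 4 - 5 = -1$)
$z{\left(B \right)} = -1$
$J{\left(a \right)} = 2$ ($J{\left(a \right)} = \sqrt{-1 + 5} = \sqrt{4} = 2$)
$J{\left(4 \right)} \left(-157 - 111\right) = 2 \left(-157 - 111\right) = 2 \left(-268\right) = -536$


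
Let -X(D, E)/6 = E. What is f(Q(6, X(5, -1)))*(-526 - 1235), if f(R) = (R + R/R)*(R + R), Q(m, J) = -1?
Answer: 0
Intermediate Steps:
X(D, E) = -6*E
f(R) = 2*R*(1 + R) (f(R) = (R + 1)*(2*R) = (1 + R)*(2*R) = 2*R*(1 + R))
f(Q(6, X(5, -1)))*(-526 - 1235) = (2*(-1)*(1 - 1))*(-526 - 1235) = (2*(-1)*0)*(-1761) = 0*(-1761) = 0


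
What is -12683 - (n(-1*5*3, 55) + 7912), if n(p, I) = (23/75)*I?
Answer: -309178/15 ≈ -20612.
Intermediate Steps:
n(p, I) = 23*I/75 (n(p, I) = (23*(1/75))*I = 23*I/75)
-12683 - (n(-1*5*3, 55) + 7912) = -12683 - ((23/75)*55 + 7912) = -12683 - (253/15 + 7912) = -12683 - 1*118933/15 = -12683 - 118933/15 = -309178/15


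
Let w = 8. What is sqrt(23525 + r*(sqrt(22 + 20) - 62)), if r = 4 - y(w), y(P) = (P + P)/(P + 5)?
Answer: sqrt(3946709 + 468*sqrt(42))/13 ≈ 152.88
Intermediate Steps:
y(P) = 2*P/(5 + P) (y(P) = (2*P)/(5 + P) = 2*P/(5 + P))
r = 36/13 (r = 4 - 2*8/(5 + 8) = 4 - 2*8/13 = 4 - 1*16/13 = 4 - 16/13 = 36/13 ≈ 2.7692)
sqrt(23525 + r*(sqrt(22 + 20) - 62)) = sqrt(23525 + 36*(sqrt(22 + 20) - 62)/13) = sqrt(23525 + 36*(sqrt(42) - 62)/13) = sqrt(23525 + 36*(-62 + sqrt(42))/13) = sqrt(23525 + (-2232/13 + 36*sqrt(42)/13)) = sqrt(303593/13 + 36*sqrt(42)/13)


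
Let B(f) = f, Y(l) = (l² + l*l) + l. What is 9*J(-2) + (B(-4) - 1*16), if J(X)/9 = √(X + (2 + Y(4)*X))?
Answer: -20 + 486*I*√2 ≈ -20.0 + 687.31*I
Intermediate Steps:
Y(l) = l + 2*l² (Y(l) = (l² + l²) + l = 2*l² + l = l + 2*l²)
J(X) = 9*√(2 + 37*X) (J(X) = 9*√(X + (2 + (4*(1 + 2*4))*X)) = 9*√(X + (2 + (4*(1 + 8))*X)) = 9*√(X + (2 + (4*9)*X)) = 9*√(X + (2 + 36*X)) = 9*√(2 + 37*X))
9*J(-2) + (B(-4) - 1*16) = 9*(9*√(2 + 37*(-2))) + (-4 - 1*16) = 9*(9*√(2 - 74)) + (-4 - 16) = 9*(9*√(-72)) - 20 = 9*(9*(6*I*√2)) - 20 = 9*(54*I*√2) - 20 = 486*I*√2 - 20 = -20 + 486*I*√2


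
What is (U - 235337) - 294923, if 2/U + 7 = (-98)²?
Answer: -5088905218/9597 ≈ -5.3026e+5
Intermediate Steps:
U = 2/9597 (U = 2/(-7 + (-98)²) = 2/(-7 + 9604) = 2/9597 ≈ 0.00020840)
(U - 235337) - 294923 = (2/9597 - 235337) - 294923 = -2258529187/9597 - 294923 = -5088905218/9597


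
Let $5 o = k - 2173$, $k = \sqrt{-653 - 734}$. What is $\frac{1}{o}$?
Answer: $- \frac{10865}{4723316} - \frac{5 i \sqrt{1387}}{4723316} \approx -0.0023003 - 3.9424 \cdot 10^{-5} i$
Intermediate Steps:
$k = i \sqrt{1387}$ ($k = \sqrt{-1387} = i \sqrt{1387} \approx 37.242 i$)
$o = - \frac{2173}{5} + \frac{i \sqrt{1387}}{5}$ ($o = \frac{i \sqrt{1387} - 2173}{5} = \frac{-2173 + i \sqrt{1387}}{5} = - \frac{2173}{5} + \frac{i \sqrt{1387}}{5} \approx -434.6 + 7.4485 i$)
$\frac{1}{o} = \frac{1}{- \frac{2173}{5} + \frac{i \sqrt{1387}}{5}}$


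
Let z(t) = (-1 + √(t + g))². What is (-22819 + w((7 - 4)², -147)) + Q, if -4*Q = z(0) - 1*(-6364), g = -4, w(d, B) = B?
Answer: -98225/4 + I ≈ -24556.0 + 1.0*I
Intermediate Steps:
z(t) = (-1 + √(-4 + t))² (z(t) = (-1 + √(t - 4))² = (-1 + √(-4 + t))²)
Q = -1591 - (-1 + 2*I)²/4 (Q = -((-1 + √(-4 + 0))² - 1*(-6364))/4 = -((-1 + √(-4))² + 6364)/4 = -((-1 + 2*I)² + 6364)/4 = -(6364 + (-1 + 2*I)²)/4 = -1591 - (-1 + 2*I)²/4 ≈ -1590.3 + 1.0*I)
(-22819 + w((7 - 4)², -147)) + Q = (-22819 - 147) + (-6361/4 + I) = -22966 + (-6361/4 + I) = -98225/4 + I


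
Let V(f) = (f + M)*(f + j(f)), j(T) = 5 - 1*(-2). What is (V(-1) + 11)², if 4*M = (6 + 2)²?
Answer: 10201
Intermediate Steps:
j(T) = 7 (j(T) = 5 + 2 = 7)
M = 16 (M = (6 + 2)²/4 = (¼)*8² = (¼)*64 = 16)
V(f) = (7 + f)*(16 + f) (V(f) = (f + 16)*(f + 7) = (16 + f)*(7 + f) = (7 + f)*(16 + f))
(V(-1) + 11)² = ((112 + (-1)² + 23*(-1)) + 11)² = ((112 + 1 - 23) + 11)² = (90 + 11)² = 101² = 10201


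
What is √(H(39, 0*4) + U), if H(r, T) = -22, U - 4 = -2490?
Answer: 2*I*√627 ≈ 50.08*I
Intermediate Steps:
U = -2486 (U = 4 - 2490 = -2486)
√(H(39, 0*4) + U) = √(-22 - 2486) = √(-2508) = 2*I*√627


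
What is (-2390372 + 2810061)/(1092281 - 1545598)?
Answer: -419689/453317 ≈ -0.92582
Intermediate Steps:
(-2390372 + 2810061)/(1092281 - 1545598) = 419689/(-453317) = 419689*(-1/453317) = -419689/453317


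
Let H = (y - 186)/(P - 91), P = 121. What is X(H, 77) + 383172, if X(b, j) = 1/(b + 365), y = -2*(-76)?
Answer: 2091352791/5458 ≈ 3.8317e+5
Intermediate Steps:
y = 152
H = -17/15 (H = (152 - 186)/(121 - 91) = -34/30 = -34*1/30 = -17/15 ≈ -1.1333)
X(b, j) = 1/(365 + b)
X(H, 77) + 383172 = 1/(365 - 17/15) + 383172 = 1/(5458/15) + 383172 = 15/5458 + 383172 = 2091352791/5458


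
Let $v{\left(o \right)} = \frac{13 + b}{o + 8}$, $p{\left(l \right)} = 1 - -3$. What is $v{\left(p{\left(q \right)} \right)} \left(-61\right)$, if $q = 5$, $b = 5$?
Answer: $- \frac{183}{2} \approx -91.5$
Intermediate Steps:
$p{\left(l \right)} = 4$ ($p{\left(l \right)} = 1 + 3 = 4$)
$v{\left(o \right)} = \frac{18}{8 + o}$ ($v{\left(o \right)} = \frac{13 + 5}{o + 8} = \frac{18}{8 + o}$)
$v{\left(p{\left(q \right)} \right)} \left(-61\right) = \frac{18}{8 + 4} \left(-61\right) = \frac{18}{12} \left(-61\right) = 18 \cdot \frac{1}{12} \left(-61\right) = \frac{3}{2} \left(-61\right) = - \frac{183}{2}$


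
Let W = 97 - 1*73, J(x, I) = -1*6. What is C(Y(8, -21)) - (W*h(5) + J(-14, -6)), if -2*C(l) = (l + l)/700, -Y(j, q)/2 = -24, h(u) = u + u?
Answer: -40962/175 ≈ -234.07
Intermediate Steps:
h(u) = 2*u
Y(j, q) = 48 (Y(j, q) = -2*(-24) = 48)
J(x, I) = -6
W = 24 (W = 97 - 73 = 24)
C(l) = -l/700 (C(l) = -(l + l)/(2*700) = -2*l/(2*700) = -l/700)
C(Y(8, -21)) - (W*h(5) + J(-14, -6)) = -1/700*48 - (24*(2*5) - 6) = -12/175 - (24*10 - 6) = -12/175 - (240 - 6) = -12/175 - 1*234 = -12/175 - 234 = -40962/175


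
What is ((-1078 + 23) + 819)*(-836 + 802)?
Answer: 8024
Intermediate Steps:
((-1078 + 23) + 819)*(-836 + 802) = (-1055 + 819)*(-34) = -236*(-34) = 8024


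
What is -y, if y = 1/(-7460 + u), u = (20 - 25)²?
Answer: 1/7435 ≈ 0.00013450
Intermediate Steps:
u = 25 (u = (-5)² = 25)
y = -1/7435 (y = 1/(-7460 + 25) = 1/(-7435) = -1/7435 ≈ -0.00013450)
-y = -1*(-1/7435) = 1/7435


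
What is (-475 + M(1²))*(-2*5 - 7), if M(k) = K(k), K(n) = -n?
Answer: 8092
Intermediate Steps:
M(k) = -k
(-475 + M(1²))*(-2*5 - 7) = (-475 - 1*1²)*(-2*5 - 7) = (-475 - 1*1)*(-10 - 7) = (-475 - 1)*(-17) = -476*(-17) = 8092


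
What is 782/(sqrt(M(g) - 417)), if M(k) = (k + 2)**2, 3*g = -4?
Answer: -102*I*sqrt(3749)/163 ≈ -38.315*I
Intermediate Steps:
g = -4/3 (g = (1/3)*(-4) = -4/3 ≈ -1.3333)
M(k) = (2 + k)**2
782/(sqrt(M(g) - 417)) = 782/(sqrt((2 - 4/3)**2 - 417)) = 782/(sqrt((2/3)**2 - 417)) = 782/(sqrt(4/9 - 417)) = 782/(sqrt(-3749/9)) = 782/((I*sqrt(3749)/3)) = 782*(-3*I*sqrt(3749)/3749) = -102*I*sqrt(3749)/163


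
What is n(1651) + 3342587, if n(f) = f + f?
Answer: 3345889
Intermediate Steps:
n(f) = 2*f
n(1651) + 3342587 = 2*1651 + 3342587 = 3302 + 3342587 = 3345889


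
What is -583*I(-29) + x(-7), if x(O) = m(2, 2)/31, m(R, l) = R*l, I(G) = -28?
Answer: 506048/31 ≈ 16324.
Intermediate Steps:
x(O) = 4/31 (x(O) = (2*2)/31 = 4*(1/31) = 4/31)
-583*I(-29) + x(-7) = -583*(-28) + 4/31 = 16324 + 4/31 = 506048/31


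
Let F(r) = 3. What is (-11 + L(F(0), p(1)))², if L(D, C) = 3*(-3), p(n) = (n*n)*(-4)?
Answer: 400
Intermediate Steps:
p(n) = -4*n² (p(n) = n²*(-4) = -4*n²)
L(D, C) = -9
(-11 + L(F(0), p(1)))² = (-11 - 9)² = (-20)² = 400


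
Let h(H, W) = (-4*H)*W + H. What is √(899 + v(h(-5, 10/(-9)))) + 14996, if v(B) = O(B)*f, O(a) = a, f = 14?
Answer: 14996 + √4661/3 ≈ 15019.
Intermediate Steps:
h(H, W) = H - 4*H*W (h(H, W) = -4*H*W + H = H - 4*H*W)
v(B) = 14*B (v(B) = B*14 = 14*B)
√(899 + v(h(-5, 10/(-9)))) + 14996 = √(899 + 14*(-5*(1 - 40/(-9)))) + 14996 = √(899 + 14*(-5*(1 - 40*(-1)/9))) + 14996 = √(899 + 14*(-5*(1 - 4*(-10/9)))) + 14996 = √(899 + 14*(-5*(1 + 40/9))) + 14996 = √(899 + 14*(-5*49/9)) + 14996 = √(899 + 14*(-245/9)) + 14996 = √(899 - 3430/9) + 14996 = √(4661/9) + 14996 = √4661/3 + 14996 = 14996 + √4661/3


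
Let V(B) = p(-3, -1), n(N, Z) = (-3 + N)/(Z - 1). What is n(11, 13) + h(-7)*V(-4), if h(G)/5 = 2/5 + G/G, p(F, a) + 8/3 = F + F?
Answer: -60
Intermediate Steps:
p(F, a) = -8/3 + 2*F (p(F, a) = -8/3 + (F + F) = -8/3 + 2*F)
n(N, Z) = (-3 + N)/(-1 + Z)
h(G) = 7 (h(G) = 5*(2/5 + G/G) = 5*(2*(1/5) + 1) = 5*(2/5 + 1) = 5*(7/5) = 7)
V(B) = -26/3 (V(B) = -8/3 + 2*(-3) = -8/3 - 6 = -26/3)
n(11, 13) + h(-7)*V(-4) = (-3 + 11)/(-1 + 13) + 7*(-26/3) = 8/12 - 182/3 = (1/12)*8 - 182/3 = 2/3 - 182/3 = -60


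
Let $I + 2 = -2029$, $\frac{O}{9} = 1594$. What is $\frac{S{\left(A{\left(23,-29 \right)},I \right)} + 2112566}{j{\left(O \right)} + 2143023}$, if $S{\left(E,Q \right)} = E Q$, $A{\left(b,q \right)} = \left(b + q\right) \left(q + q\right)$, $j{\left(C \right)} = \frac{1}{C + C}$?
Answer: $\frac{40334582376}{61487615917} \approx 0.65598$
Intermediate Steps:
$O = 14346$ ($O = 9 \cdot 1594 = 14346$)
$I = -2031$ ($I = -2 - 2029 = -2031$)
$j{\left(C \right)} = \frac{1}{2 C}$
$A{\left(b,q \right)} = 2 q \left(b + q\right)$ ($A{\left(b,q \right)} = \left(b + q\right) 2 q = 2 q \left(b + q\right)$)
$\frac{S{\left(A{\left(23,-29 \right)},I \right)} + 2112566}{j{\left(O \right)} + 2143023} = \frac{2 \left(-29\right) \left(23 - 29\right) \left(-2031\right) + 2112566}{\frac{1}{2 \cdot 14346} + 2143023} = \frac{2 \left(-29\right) \left(-6\right) \left(-2031\right) + 2112566}{\frac{1}{2} \cdot \frac{1}{14346} + 2143023} = \frac{348 \left(-2031\right) + 2112566}{\frac{1}{28692} + 2143023} = \frac{-706788 + 2112566}{\frac{61487615917}{28692}} = 1405778 \cdot \frac{28692}{61487615917} = \frac{40334582376}{61487615917}$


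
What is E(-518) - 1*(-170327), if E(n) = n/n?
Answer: 170328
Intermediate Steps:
E(n) = 1
E(-518) - 1*(-170327) = 1 - 1*(-170327) = 1 + 170327 = 170328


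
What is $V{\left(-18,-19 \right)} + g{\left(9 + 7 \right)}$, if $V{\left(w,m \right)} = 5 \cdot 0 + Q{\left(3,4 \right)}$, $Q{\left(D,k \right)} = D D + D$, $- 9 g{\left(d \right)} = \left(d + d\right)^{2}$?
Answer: $- \frac{916}{9} \approx -101.78$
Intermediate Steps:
$g{\left(d \right)} = - \frac{4 d^{2}}{9}$ ($g{\left(d \right)} = - \frac{\left(d + d\right)^{2}}{9} = - \frac{\left(2 d\right)^{2}}{9} = - \frac{4 d^{2}}{9}$)
$Q{\left(D,k \right)} = D + D^{2}$ ($Q{\left(D,k \right)} = D^{2} + D = D + D^{2}$)
$V{\left(w,m \right)} = 12$ ($V{\left(w,m \right)} = 5 \cdot 0 + 3 \left(1 + 3\right) = 0 + 3 \cdot 4 = 0 + 12 = 12$)
$V{\left(-18,-19 \right)} + g{\left(9 + 7 \right)} = 12 - \frac{4 \left(9 + 7\right)^{2}}{9} = 12 - \frac{4 \cdot 16^{2}}{9} = 12 - \frac{1024}{9} = - \frac{916}{9}$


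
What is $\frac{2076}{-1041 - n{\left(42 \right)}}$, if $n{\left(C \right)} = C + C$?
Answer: $- \frac{692}{375} \approx -1.8453$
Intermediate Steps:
$n{\left(C \right)} = 2 C$
$\frac{2076}{-1041 - n{\left(42 \right)}} = \frac{2076}{-1041 - 2 \cdot 42} = \frac{2076}{-1041 - 84} = \frac{2076}{-1125} = 2076 \left(- \frac{1}{1125}\right) = - \frac{692}{375}$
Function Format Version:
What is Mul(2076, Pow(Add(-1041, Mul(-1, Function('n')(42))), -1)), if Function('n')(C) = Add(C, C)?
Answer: Rational(-692, 375) ≈ -1.8453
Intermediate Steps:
Function('n')(C) = Mul(2, C)
Mul(2076, Pow(Add(-1041, Mul(-1, Function('n')(42))), -1)) = Mul(2076, Pow(Add(-1041, Mul(-1, Mul(2, 42))), -1)) = Mul(2076, Pow(Add(-1041, Mul(-1, 84)), -1)) = Mul(2076, Pow(Add(-1041, -84), -1)) = Mul(2076, Pow(-1125, -1)) = Mul(2076, Rational(-1, 1125)) = Rational(-692, 375)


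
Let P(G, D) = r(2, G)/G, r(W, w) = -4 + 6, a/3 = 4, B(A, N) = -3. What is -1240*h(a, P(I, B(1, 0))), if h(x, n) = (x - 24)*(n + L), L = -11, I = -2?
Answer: -178560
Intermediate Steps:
a = 12 (a = 3*4 = 12)
r(W, w) = 2
P(G, D) = 2/G
h(x, n) = (-24 + x)*(-11 + n) (h(x, n) = (x - 24)*(n - 11) = (-24 + x)*(-11 + n))
-1240*h(a, P(I, B(1, 0))) = -1240*(264 - 48/(-2) - 11*12 + (2/(-2))*12) = -1240*(264 - 48*(-1)/2 - 132 + (2*(-½))*12) = -1240*(264 - 24*(-1) - 132 - 1*12) = -1240*(264 + 24 - 132 - 12) = -1240*144 = -178560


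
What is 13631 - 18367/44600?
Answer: 607924233/44600 ≈ 13631.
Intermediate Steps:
13631 - 18367/44600 = 607924233/44600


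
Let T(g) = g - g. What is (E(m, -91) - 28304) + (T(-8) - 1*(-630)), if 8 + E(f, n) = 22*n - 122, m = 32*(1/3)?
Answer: -29806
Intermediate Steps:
T(g) = 0
m = 32/3 (m = 32*(1*(⅓)) = 32*(⅓) = 32/3 ≈ 10.667)
E(f, n) = -130 + 22*n (E(f, n) = -8 + (22*n - 122) = -8 + (-122 + 22*n) = -130 + 22*n)
(E(m, -91) - 28304) + (T(-8) - 1*(-630)) = ((-130 + 22*(-91)) - 28304) + (0 - 1*(-630)) = ((-130 - 2002) - 28304) + (0 + 630) = (-2132 - 28304) + 630 = -30436 + 630 = -29806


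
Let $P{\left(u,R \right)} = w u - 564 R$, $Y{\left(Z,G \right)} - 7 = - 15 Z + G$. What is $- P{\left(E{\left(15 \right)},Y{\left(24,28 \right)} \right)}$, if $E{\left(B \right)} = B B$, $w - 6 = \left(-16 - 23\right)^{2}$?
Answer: $-526875$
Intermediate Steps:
$Y{\left(Z,G \right)} = 7 + G - 15 Z$ ($Y{\left(Z,G \right)} = 7 + \left(- 15 Z + G\right) = 7 + \left(G - 15 Z\right) = 7 + G - 15 Z$)
$w = 1527$ ($w = 6 + \left(-16 - 23\right)^{2} = 6 + \left(-39\right)^{2} = 6 + 1521 = 1527$)
$E{\left(B \right)} = B^{2}$
$P{\left(u,R \right)} = - 564 R + 1527 u$ ($P{\left(u,R \right)} = 1527 u - 564 R = - 564 R + 1527 u$)
$- P{\left(E{\left(15 \right)},Y{\left(24,28 \right)} \right)} = - (- 564 \left(7 + 28 - 360\right) + 1527 \cdot 15^{2}) = - (- 564 \left(7 + 28 - 360\right) + 1527 \cdot 225) = - (\left(-564\right) \left(-325\right) + 343575) = - (183300 + 343575) = \left(-1\right) 526875 = -526875$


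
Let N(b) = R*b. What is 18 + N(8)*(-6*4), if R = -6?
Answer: 1170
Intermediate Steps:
N(b) = -6*b
18 + N(8)*(-6*4) = 18 + (-6*8)*(-6*4) = 18 - 48*(-24) = 18 + 1152 = 1170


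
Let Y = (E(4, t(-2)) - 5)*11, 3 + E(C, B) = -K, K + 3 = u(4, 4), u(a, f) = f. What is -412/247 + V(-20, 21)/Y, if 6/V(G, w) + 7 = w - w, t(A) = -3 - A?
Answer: -94678/57057 ≈ -1.6594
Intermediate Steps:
K = 1 (K = -3 + 4 = 1)
E(C, B) = -4 (E(C, B) = -3 - 1*1 = -3 - 1 = -4)
V(G, w) = -6/7 (V(G, w) = 6/(-7 + (w - w)) = 6/(-7 + 0) = 6/(-7) = 6*(-⅐) = -6/7)
Y = -99 (Y = (-4 - 5)*11 = -9*11 = -99)
-412/247 + V(-20, 21)/Y = -412/247 - 6/7/(-99) = -412*1/247 - 6/7*(-1/99) = -412/247 + 2/231 = -94678/57057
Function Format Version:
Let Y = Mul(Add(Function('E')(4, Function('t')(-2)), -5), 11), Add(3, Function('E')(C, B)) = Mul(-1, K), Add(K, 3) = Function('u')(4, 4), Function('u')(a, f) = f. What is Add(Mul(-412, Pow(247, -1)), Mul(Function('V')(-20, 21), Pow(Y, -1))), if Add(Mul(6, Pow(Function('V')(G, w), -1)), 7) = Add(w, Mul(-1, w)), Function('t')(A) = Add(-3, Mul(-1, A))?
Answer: Rational(-94678, 57057) ≈ -1.6594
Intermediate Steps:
K = 1 (K = Add(-3, 4) = 1)
Function('E')(C, B) = -4 (Function('E')(C, B) = Add(-3, Mul(-1, 1)) = Add(-3, -1) = -4)
Function('V')(G, w) = Rational(-6, 7) (Function('V')(G, w) = Mul(6, Pow(Add(-7, Add(w, Mul(-1, w))), -1)) = Mul(6, Pow(Add(-7, 0), -1)) = Mul(6, Pow(-7, -1)) = Mul(6, Rational(-1, 7)) = Rational(-6, 7))
Y = -99 (Y = Mul(Add(-4, -5), 11) = Mul(-9, 11) = -99)
Add(Mul(-412, Pow(247, -1)), Mul(Function('V')(-20, 21), Pow(Y, -1))) = Add(Mul(-412, Pow(247, -1)), Mul(Rational(-6, 7), Pow(-99, -1))) = Add(Mul(-412, Rational(1, 247)), Mul(Rational(-6, 7), Rational(-1, 99))) = Add(Rational(-412, 247), Rational(2, 231)) = Rational(-94678, 57057)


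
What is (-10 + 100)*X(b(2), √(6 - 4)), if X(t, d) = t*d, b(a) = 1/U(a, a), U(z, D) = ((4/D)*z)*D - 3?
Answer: 18*√2 ≈ 25.456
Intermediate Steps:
U(z, D) = -3 + 4*z (U(z, D) = (4*z/D)*D - 3 = 4*z - 3 = -3 + 4*z)
b(a) = 1/(-3 + 4*a)
X(t, d) = d*t
(-10 + 100)*X(b(2), √(6 - 4)) = (-10 + 100)*(√(6 - 4)/(-3 + 4*2)) = 90*(√2/(-3 + 8)) = 90*(√2/5) = 18*√2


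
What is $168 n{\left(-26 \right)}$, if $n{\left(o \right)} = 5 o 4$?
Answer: $-87360$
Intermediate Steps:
$n{\left(o \right)} = 20 o$
$168 n{\left(-26 \right)} = 168 \cdot 20 \left(-26\right) = 168 \left(-520\right) = -87360$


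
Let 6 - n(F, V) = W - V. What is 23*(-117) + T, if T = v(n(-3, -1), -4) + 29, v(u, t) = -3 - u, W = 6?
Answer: -2664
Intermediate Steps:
n(F, V) = V (n(F, V) = 6 - (6 - V) = 6 + (-6 + V) = V)
T = 27 (T = (-3 - 1*(-1)) + 29 = (-3 + 1) + 29 = -2 + 29 = 27)
23*(-117) + T = 23*(-117) + 27 = -2691 + 27 = -2664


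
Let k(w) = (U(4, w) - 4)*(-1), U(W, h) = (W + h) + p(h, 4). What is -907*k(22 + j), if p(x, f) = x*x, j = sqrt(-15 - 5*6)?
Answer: 418127 + 122445*I*sqrt(5) ≈ 4.1813e+5 + 2.738e+5*I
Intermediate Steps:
j = 3*I*sqrt(5) (j = sqrt(-15 - 30) = sqrt(-45) = 3*I*sqrt(5) ≈ 6.7082*I)
p(x, f) = x**2
U(W, h) = W + h + h**2 (U(W, h) = (W + h) + h**2 = W + h + h**2)
k(w) = -w - w**2 (k(w) = ((4 + w + w**2) - 4)*(-1) = (w + w**2)*(-1) = -w - w**2)
-907*k(22 + j) = -907*(22 + 3*I*sqrt(5))*(-1 - (22 + 3*I*sqrt(5))) = -907*(22 + 3*I*sqrt(5))*(-1 + (-22 - 3*I*sqrt(5))) = -907*(22 + 3*I*sqrt(5))*(-23 - 3*I*sqrt(5)) = -907*(-23 - 3*I*sqrt(5))*(22 + 3*I*sqrt(5))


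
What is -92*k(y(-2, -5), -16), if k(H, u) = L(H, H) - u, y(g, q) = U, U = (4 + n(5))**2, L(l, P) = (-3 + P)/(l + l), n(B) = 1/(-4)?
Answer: -113114/75 ≈ -1508.2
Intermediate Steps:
n(B) = -1/4
L(l, P) = (-3 + P)/(2*l) (L(l, P) = (-3 + P)/((2*l)) = (-3 + P)*(1/(2*l)) = (-3 + P)/(2*l))
U = 225/16 (U = (4 - 1/4)**2 = (15/4)**2 = 225/16 ≈ 14.063)
y(g, q) = 225/16
k(H, u) = -u + (-3 + H)/(2*H) (k(H, u) = (-3 + H)/(2*H) - u = -u + (-3 + H)/(2*H))
-92*k(y(-2, -5), -16) = -92*(1/2 - 1*(-16) - 3/(2*225/16)) = -92*(1/2 + 16 - 3/2*16/225) = -92*(1/2 + 16 - 8/75) = -92*2459/150 = -113114/75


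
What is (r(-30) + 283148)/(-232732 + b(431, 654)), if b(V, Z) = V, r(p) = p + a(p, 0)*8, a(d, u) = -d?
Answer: -283358/232301 ≈ -1.2198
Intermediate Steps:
r(p) = -7*p (r(p) = p - p*8 = p - 8*p = -7*p)
(r(-30) + 283148)/(-232732 + b(431, 654)) = (-7*(-30) + 283148)/(-232732 + 431) = (210 + 283148)/(-232301) = 283358*(-1/232301) = -283358/232301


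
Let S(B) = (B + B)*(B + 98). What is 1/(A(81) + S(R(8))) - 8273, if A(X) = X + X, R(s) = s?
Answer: -15371233/1858 ≈ -8273.0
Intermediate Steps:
A(X) = 2*X
S(B) = 2*B*(98 + B) (S(B) = (2*B)*(98 + B) = 2*B*(98 + B))
1/(A(81) + S(R(8))) - 8273 = 1/(2*81 + 2*8*(98 + 8)) - 8273 = 1/(162 + 2*8*106) - 8273 = 1/(162 + 1696) - 8273 = 1/1858 - 8273 = -15371233/1858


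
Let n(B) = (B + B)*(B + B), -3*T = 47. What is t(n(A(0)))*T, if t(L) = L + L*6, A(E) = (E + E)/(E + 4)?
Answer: 0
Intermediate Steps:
T = -47/3 (T = -⅓*47 = -47/3 ≈ -15.667)
A(E) = 2*E/(4 + E) (A(E) = (2*E)/(4 + E) = 2*E/(4 + E))
n(B) = 4*B² (n(B) = (2*B)*(2*B) = 4*B²)
t(L) = 7*L (t(L) = L + 6*L = 7*L)
t(n(A(0)))*T = (7*(4*(2*0/(4 + 0))²))*(-47/3) = (7*(4*(2*0/4)²))*(-47/3) = (7*(4*(2*0*(¼))²))*(-47/3) = (7*(4*0²))*(-47/3) = (7*(4*0))*(-47/3) = (7*0)*(-47/3) = 0*(-47/3) = 0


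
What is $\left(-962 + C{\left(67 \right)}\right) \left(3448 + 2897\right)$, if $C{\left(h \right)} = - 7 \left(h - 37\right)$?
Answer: $-7436340$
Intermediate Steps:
$C{\left(h \right)} = 259 - 7 h$ ($C{\left(h \right)} = - 7 \left(-37 + h\right) = 259 - 7 h$)
$\left(-962 + C{\left(67 \right)}\right) \left(3448 + 2897\right) = \left(-962 + \left(259 - 469\right)\right) \left(3448 + 2897\right) = \left(-962 + \left(259 - 469\right)\right) 6345 = \left(-962 - 210\right) 6345 = \left(-1172\right) 6345 = -7436340$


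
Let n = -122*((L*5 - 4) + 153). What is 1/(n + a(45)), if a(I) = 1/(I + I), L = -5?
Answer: -90/1361519 ≈ -6.6103e-5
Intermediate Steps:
n = -15128 (n = -122*((-5*5 - 4) + 153) = -122*((-25 - 4) + 153) = -122*(-29 + 153) = -122*124 = -15128)
a(I) = 1/(2*I)
1/(n + a(45)) = 1/(-15128 + (½)/45) = 1/(-15128 + (½)*(1/45)) = 1/(-15128 + 1/90) = 1/(-1361519/90) = -90/1361519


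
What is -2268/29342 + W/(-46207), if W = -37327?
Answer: 495225679/677902897 ≈ 0.73053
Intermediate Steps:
-2268/29342 + W/(-46207) = -2268/29342 - 37327/(-46207) = -2268*1/29342 - 37327*(-1/46207) = -1134/14671 + 37327/46207 = 495225679/677902897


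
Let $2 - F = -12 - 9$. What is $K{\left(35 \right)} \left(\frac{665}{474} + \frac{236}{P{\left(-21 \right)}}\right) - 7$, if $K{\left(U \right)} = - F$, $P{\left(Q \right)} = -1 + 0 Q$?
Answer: $\frac{2554259}{474} \approx 5388.7$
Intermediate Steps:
$P{\left(Q \right)} = -1$ ($P{\left(Q \right)} = -1 + 0 = -1$)
$F = 23$ ($F = 2 - \left(-12 - 9\right) = 2 - -21 = 2 + 21 = 23$)
$K{\left(U \right)} = -23$ ($K{\left(U \right)} = \left(-1\right) 23 = -23$)
$K{\left(35 \right)} \left(\frac{665}{474} + \frac{236}{P{\left(-21 \right)}}\right) - 7 = - 23 \left(\frac{665}{474} + \frac{236}{-1}\right) - 7 = - 23 \left(665 \cdot \frac{1}{474} + 236 \left(-1\right)\right) - 7 = - 23 \left(\frac{665}{474} - 236\right) - 7 = \left(-23\right) \left(- \frac{111199}{474}\right) - 7 = \frac{2557577}{474} - 7 = \frac{2554259}{474}$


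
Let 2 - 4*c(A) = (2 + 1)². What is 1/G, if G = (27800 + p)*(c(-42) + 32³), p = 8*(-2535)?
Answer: 1/246402200 ≈ 4.0584e-9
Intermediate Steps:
c(A) = -7/4 (c(A) = ½ - (2 + 1)²/4 = ½ - ¼*3² = ½ - ¼*9 = ½ - 9/4 = -7/4)
p = -20280
G = 246402200 (G = (27800 - 20280)*(-7/4 + 32³) = 7520*(-7/4 + 32768) = 7520*(131065/4) = 246402200)
1/G = 1/246402200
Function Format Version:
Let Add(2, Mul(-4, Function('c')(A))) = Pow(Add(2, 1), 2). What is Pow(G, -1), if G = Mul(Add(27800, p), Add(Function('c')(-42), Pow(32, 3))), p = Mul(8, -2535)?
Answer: Rational(1, 246402200) ≈ 4.0584e-9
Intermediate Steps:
Function('c')(A) = Rational(-7, 4) (Function('c')(A) = Add(Rational(1, 2), Mul(Rational(-1, 4), Pow(Add(2, 1), 2))) = Add(Rational(1, 2), Mul(Rational(-1, 4), Pow(3, 2))) = Add(Rational(1, 2), Mul(Rational(-1, 4), 9)) = Add(Rational(1, 2), Rational(-9, 4)) = Rational(-7, 4))
p = -20280
G = 246402200 (G = Mul(Add(27800, -20280), Add(Rational(-7, 4), Pow(32, 3))) = Mul(7520, Add(Rational(-7, 4), 32768)) = Mul(7520, Rational(131065, 4)) = 246402200)
Pow(G, -1) = Pow(246402200, -1) = Rational(1, 246402200)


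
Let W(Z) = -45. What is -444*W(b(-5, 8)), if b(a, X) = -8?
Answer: 19980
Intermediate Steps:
-444*W(b(-5, 8)) = -444*(-45) = 19980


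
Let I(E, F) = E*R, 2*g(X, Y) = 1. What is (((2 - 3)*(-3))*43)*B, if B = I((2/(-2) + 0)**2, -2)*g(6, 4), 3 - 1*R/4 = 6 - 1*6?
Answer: 774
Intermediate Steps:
R = 12 (R = 12 - 4*(6 - 1*6) = 12 - 4*(6 - 6) = 12 - 4*0 = 12 + 0 = 12)
g(X, Y) = 1/2 (g(X, Y) = (1/2)*1 = 1/2)
I(E, F) = 12*E (I(E, F) = E*12 = 12*E)
B = 6 (B = (12*(2/(-2) + 0)**2)*(1/2) = (12*(2*(-1/2) + 0)**2)*(1/2) = (12*(-1 + 0)**2)*(1/2) = (12*(-1)**2)*(1/2) = (12*1)*(1/2) = 12*(1/2) = 6)
(((2 - 3)*(-3))*43)*B = (((2 - 3)*(-3))*43)*6 = (-1*(-3)*43)*6 = (3*43)*6 = 129*6 = 774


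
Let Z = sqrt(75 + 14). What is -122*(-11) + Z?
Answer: 1342 + sqrt(89) ≈ 1351.4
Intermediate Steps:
Z = sqrt(89) ≈ 9.4340
-122*(-11) + Z = -122*(-11) + sqrt(89) = 1342 + sqrt(89)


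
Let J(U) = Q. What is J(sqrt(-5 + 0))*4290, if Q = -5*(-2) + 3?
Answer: 55770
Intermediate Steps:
Q = 13 (Q = 10 + 3 = 13)
J(U) = 13
J(sqrt(-5 + 0))*4290 = 13*4290 = 55770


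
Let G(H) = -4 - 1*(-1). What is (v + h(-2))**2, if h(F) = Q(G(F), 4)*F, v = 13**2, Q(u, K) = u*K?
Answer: 37249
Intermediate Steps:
G(H) = -3 (G(H) = -4 + 1 = -3)
Q(u, K) = K*u
v = 169
h(F) = -12*F (h(F) = (4*(-3))*F = -12*F)
(v + h(-2))**2 = (169 - 12*(-2))**2 = (169 + 24)**2 = 193**2 = 37249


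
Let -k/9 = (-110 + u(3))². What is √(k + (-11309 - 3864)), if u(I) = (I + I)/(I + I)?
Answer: I*√122102 ≈ 349.43*I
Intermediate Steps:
u(I) = 1 (u(I) = (2*I)/((2*I)) = (2*I)*(1/(2*I)) = 1)
k = -106929 (k = -9*(-110 + 1)² = -9*(-109)² = -9*11881 = -106929)
√(k + (-11309 - 3864)) = √(-106929 + (-11309 - 3864)) = √(-106929 - 15173) = √(-122102) = I*√122102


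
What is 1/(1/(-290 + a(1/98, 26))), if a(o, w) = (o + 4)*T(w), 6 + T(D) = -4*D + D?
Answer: -4388/7 ≈ -626.86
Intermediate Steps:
T(D) = -6 - 3*D (T(D) = -6 + (-4*D + D) = -6 - 3*D)
a(o, w) = (-6 - 3*w)*(4 + o) (a(o, w) = (o + 4)*(-6 - 3*w) = (4 + o)*(-6 - 3*w) = (-6 - 3*w)*(4 + o))
1/(1/(-290 + a(1/98, 26))) = 1/(1/(-290 - 3*(2 + 26)*(4 + 1/98))) = 1/(1/(-290 - 3*28*(4 + 1/98))) = 1/(1/(-290 - 3*28*393/98)) = 1/(1/(-290 - 2358/7)) = 1/(1/(-4388/7)) = 1/(-7/4388) = -4388/7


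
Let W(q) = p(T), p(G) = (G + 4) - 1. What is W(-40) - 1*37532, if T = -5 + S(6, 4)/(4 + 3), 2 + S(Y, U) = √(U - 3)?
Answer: -262739/7 ≈ -37534.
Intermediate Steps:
S(Y, U) = -2 + √(-3 + U) (S(Y, U) = -2 + √(U - 3) = -2 + √(-3 + U))
T = -36/7 (T = -5 + (-2 + √(-3 + 4))/(4 + 3) = -5 + (-2 + √1)/7 = -5 + (-2 + 1)*(⅐) = -5 - 1*⅐ = -5 - ⅐ = -36/7 ≈ -5.1429)
p(G) = 3 + G (p(G) = (4 + G) - 1 = 3 + G)
W(q) = -15/7 (W(q) = 3 - 36/7 = -15/7)
W(-40) - 1*37532 = -15/7 - 1*37532 = -15/7 - 37532 = -262739/7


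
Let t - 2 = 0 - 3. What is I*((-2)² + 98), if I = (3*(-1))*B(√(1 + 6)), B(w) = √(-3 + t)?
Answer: -612*I ≈ -612.0*I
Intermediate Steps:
t = -1 (t = 2 + (0 - 3) = 2 - 3 = -1)
B(w) = 2*I (B(w) = √(-3 - 1) = √(-4) = 2*I)
I = -6*I (I = (3*(-1))*(2*I) = -6*I ≈ -6.0*I)
I*((-2)² + 98) = (-6*I)*((-2)² + 98) = (-6*I)*(4 + 98) = -6*I*102 = -612*I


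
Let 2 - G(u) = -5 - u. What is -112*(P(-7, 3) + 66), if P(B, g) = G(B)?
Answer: -7392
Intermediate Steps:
G(u) = 7 + u (G(u) = 2 - (-5 - u) = 2 + (5 + u) = 7 + u)
P(B, g) = 7 + B
-112*(P(-7, 3) + 66) = -112*((7 - 7) + 66) = -112*(0 + 66) = -112*66 = -7392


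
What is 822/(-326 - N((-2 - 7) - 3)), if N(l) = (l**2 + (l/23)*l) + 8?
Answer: -9453/5569 ≈ -1.6974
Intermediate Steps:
N(l) = 8 + 24*l**2/23 (N(l) = (l**2 + (l*(1/23))*l) + 8 = (l**2 + (l/23)*l) + 8 = (l**2 + l**2/23) + 8 = 24*l**2/23 + 8 = 8 + 24*l**2/23)
822/(-326 - N((-2 - 7) - 3)) = 822/(-326 - (8 + 24*((-2 - 7) - 3)**2/23)) = 822/(-326 - (8 + 24*(-9 - 3)**2/23)) = 822/(-326 - (8 + (24/23)*(-12)**2)) = 822/(-326 - (8 + (24/23)*144)) = 822/(-326 - (8 + 3456/23)) = 822/(-326 - 1*3640/23) = 822/(-326 - 3640/23) = 822/(-11138/23) = 822*(-23/11138) = -9453/5569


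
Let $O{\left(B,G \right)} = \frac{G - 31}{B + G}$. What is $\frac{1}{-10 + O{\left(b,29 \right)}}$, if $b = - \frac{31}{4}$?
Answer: $- \frac{85}{858} \approx -0.099068$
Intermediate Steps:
$b = - \frac{31}{4}$ ($b = \left(-31\right) \frac{1}{4} = - \frac{31}{4} \approx -7.75$)
$O{\left(B,G \right)} = \frac{-31 + G}{B + G}$
$\frac{1}{-10 + O{\left(b,29 \right)}} = \frac{1}{-10 + \frac{-31 + 29}{- \frac{31}{4} + 29}} = \frac{1}{-10 + \frac{1}{\frac{85}{4}} \left(-2\right)} = \frac{1}{-10 + \frac{4}{85} \left(-2\right)} = \frac{1}{-10 - \frac{8}{85}} = \frac{1}{- \frac{858}{85}} = - \frac{85}{858}$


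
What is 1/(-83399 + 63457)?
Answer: -1/19942 ≈ -5.0145e-5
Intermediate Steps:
1/(-83399 + 63457) = 1/(-19942) = -1/19942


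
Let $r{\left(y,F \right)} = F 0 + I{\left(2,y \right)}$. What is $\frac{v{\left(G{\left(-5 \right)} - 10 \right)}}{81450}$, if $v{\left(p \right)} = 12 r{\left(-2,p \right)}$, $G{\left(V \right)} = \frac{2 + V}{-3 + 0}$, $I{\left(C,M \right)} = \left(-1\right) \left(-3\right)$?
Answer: $\frac{2}{4525} \approx 0.00044199$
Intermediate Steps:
$I{\left(C,M \right)} = 3$
$G{\left(V \right)} = - \frac{2}{3} - \frac{V}{3}$ ($G{\left(V \right)} = \frac{2 + V}{-3} = \left(2 + V\right) \left(- \frac{1}{3}\right) = - \frac{2}{3} - \frac{V}{3}$)
$r{\left(y,F \right)} = 3$ ($r{\left(y,F \right)} = F 0 + 3 = 0 + 3 = 3$)
$v{\left(p \right)} = 36$ ($v{\left(p \right)} = 12 \cdot 3 = 36$)
$\frac{v{\left(G{\left(-5 \right)} - 10 \right)}}{81450} = \frac{36}{81450} = 36 \cdot \frac{1}{81450} = \frac{2}{4525}$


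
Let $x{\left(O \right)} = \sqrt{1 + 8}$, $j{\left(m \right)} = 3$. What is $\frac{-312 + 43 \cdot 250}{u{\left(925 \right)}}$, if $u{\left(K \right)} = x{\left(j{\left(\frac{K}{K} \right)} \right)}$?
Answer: $\frac{10438}{3} \approx 3479.3$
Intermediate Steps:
$x{\left(O \right)} = 3$ ($x{\left(O \right)} = \sqrt{9} = 3$)
$u{\left(K \right)} = 3$
$\frac{-312 + 43 \cdot 250}{u{\left(925 \right)}} = \frac{-312 + 43 \cdot 250}{3} = \left(-312 + 10750\right) \frac{1}{3} = 10438 \cdot \frac{1}{3} = \frac{10438}{3}$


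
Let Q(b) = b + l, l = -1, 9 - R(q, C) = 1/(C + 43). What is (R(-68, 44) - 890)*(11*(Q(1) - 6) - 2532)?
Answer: 66377168/29 ≈ 2.2889e+6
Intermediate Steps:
R(q, C) = 9 - 1/(43 + C) (R(q, C) = 9 - 1/(C + 43) = 9 - 1/(43 + C))
Q(b) = -1 + b (Q(b) = b - 1 = -1 + b)
(R(-68, 44) - 890)*(11*(Q(1) - 6) - 2532) = ((386 + 9*44)/(43 + 44) - 890)*(11*((-1 + 1) - 6) - 2532) = ((386 + 396)/87 - 890)*(11*(0 - 6) - 2532) = ((1/87)*782 - 890)*(11*(-6) - 2532) = (782/87 - 890)*(-66 - 2532) = -76648/87*(-2598) = 66377168/29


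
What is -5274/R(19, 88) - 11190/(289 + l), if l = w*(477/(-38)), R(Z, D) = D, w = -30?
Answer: -21351171/278212 ≈ -76.744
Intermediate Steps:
l = 7155/19 (l = -14310/(-38) = -14310*(-1)/38 = -30*(-477/38) = 7155/19 ≈ 376.58)
-5274/R(19, 88) - 11190/(289 + l) = -5274/88 - 11190/(289 + 7155/19) = -5274*1/88 - 11190/12646/19 = -2637/44 - 11190*19/12646 = -2637/44 - 106305/6323 = -21351171/278212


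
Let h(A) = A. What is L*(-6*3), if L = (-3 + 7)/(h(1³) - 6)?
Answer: 72/5 ≈ 14.400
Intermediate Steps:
L = -⅘ (L = (-3 + 7)/(1³ - 6) = 4/(1 - 6) = 4/(-5) = 4*(-⅕) = -⅘ ≈ -0.80000)
L*(-6*3) = -(-24)*3/5 = -⅘*(-18) = 72/5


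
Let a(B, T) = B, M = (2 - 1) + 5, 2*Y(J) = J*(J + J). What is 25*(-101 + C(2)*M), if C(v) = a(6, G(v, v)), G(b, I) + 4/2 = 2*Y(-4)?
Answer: -1625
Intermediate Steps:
Y(J) = J**2 (Y(J) = (J*(J + J))/2 = (J*(2*J))/2 = (2*J**2)/2 = J**2)
M = 6 (M = 1 + 5 = 6)
G(b, I) = 30 (G(b, I) = -2 + 2*(-4)**2 = -2 + 2*16 = -2 + 32 = 30)
C(v) = 6
25*(-101 + C(2)*M) = 25*(-101 + 6*6) = 25*(-101 + 36) = 25*(-65) = -1625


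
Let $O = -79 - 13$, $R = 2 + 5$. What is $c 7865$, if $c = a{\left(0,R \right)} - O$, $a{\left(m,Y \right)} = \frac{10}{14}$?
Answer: $\frac{5104385}{7} \approx 7.292 \cdot 10^{5}$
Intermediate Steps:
$R = 7$
$a{\left(m,Y \right)} = \frac{5}{7}$ ($a{\left(m,Y \right)} = 10 \cdot \frac{1}{14} = \frac{5}{7}$)
$O = -92$ ($O = -79 - 13 = -92$)
$c = \frac{649}{7}$ ($c = \frac{5}{7} - -92 = \frac{5}{7} + 92 = \frac{649}{7} \approx 92.714$)
$c 7865 = \frac{649}{7} \cdot 7865 = \frac{5104385}{7}$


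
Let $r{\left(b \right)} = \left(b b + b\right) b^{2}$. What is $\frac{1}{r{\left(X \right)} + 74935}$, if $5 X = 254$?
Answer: $\frac{625}{4291083951} \approx 1.4565 \cdot 10^{-7}$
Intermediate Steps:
$X = \frac{254}{5}$ ($X = \frac{1}{5} \cdot 254 = \frac{254}{5} \approx 50.8$)
$r{\left(b \right)} = b^{2} \left(b + b^{2}\right)$ ($r{\left(b \right)} = \left(b^{2} + b\right) b^{2} = \left(b + b^{2}\right) b^{2} = b^{2} \left(b + b^{2}\right)$)
$\frac{1}{r{\left(X \right)} + 74935} = \frac{1}{\left(\frac{254}{5}\right)^{3} \left(1 + \frac{254}{5}\right) + 74935} = \frac{1}{\frac{16387064}{125} \cdot \frac{259}{5} + 74935} = \frac{1}{\frac{4244249576}{625} + 74935} = \frac{1}{\frac{4291083951}{625}} = \frac{625}{4291083951}$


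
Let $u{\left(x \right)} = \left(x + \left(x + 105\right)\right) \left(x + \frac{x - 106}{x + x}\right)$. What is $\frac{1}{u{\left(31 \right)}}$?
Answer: $\frac{62}{308449} \approx 0.00020101$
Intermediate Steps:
$u{\left(x \right)} = \left(105 + 2 x\right) \left(x + \frac{-106 + x}{2 x}\right)$ ($u{\left(x \right)} = \left(x + \left(105 + x\right)\right) \left(x + \frac{-106 + x}{2 x}\right) = \left(105 + 2 x\right) \left(x + \left(-106 + x\right) \frac{1}{2 x}\right) = \left(105 + 2 x\right) \left(x + \frac{-106 + x}{2 x}\right)$)
$\frac{1}{u{\left(31 \right)}} = \frac{1}{- \frac{107}{2} - \frac{5565}{31} + 2 \cdot 31^{2} + 106 \cdot 31} = \frac{1}{- \frac{107}{2} - \frac{5565}{31} + 2 \cdot 961 + 3286} = \frac{1}{- \frac{107}{2} - \frac{5565}{31} + 1922 + 3286} = \frac{1}{\frac{308449}{62}} = \frac{62}{308449}$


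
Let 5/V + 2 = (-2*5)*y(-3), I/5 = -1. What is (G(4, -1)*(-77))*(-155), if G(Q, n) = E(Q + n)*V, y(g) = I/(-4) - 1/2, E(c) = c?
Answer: -358050/19 ≈ -18845.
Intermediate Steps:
I = -5 (I = 5*(-1) = -5)
y(g) = 3/4 (y(g) = -5/(-4) - 1/2 = -5*(-1/4) - 1*1/2 = 5/4 - 1/2 = 3/4)
V = -10/19 (V = 5/(-2 - 2*5*(3/4)) = 5/(-2 - 10*3/4) = 5/(-2 - 15/2) = 5/(-19/2) = 5*(-2/19) = -10/19 ≈ -0.52632)
G(Q, n) = -10*Q/19 - 10*n/19 (G(Q, n) = (Q + n)*(-10/19) = -10*Q/19 - 10*n/19)
(G(4, -1)*(-77))*(-155) = ((-10/19*4 - 10/19*(-1))*(-77))*(-155) = ((-40/19 + 10/19)*(-77))*(-155) = -30/19*(-77)*(-155) = (2310/19)*(-155) = -358050/19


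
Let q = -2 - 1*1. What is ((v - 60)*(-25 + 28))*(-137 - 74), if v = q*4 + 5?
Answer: 42411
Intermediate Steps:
q = -3 (q = -2 - 1 = -3)
v = -7 (v = -3*4 + 5 = -12 + 5 = -7)
((v - 60)*(-25 + 28))*(-137 - 74) = ((-7 - 60)*(-25 + 28))*(-137 - 74) = -67*3*(-211) = -201*(-211) = 42411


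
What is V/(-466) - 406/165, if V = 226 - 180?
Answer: -98393/38445 ≈ -2.5593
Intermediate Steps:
V = 46
V/(-466) - 406/165 = 46/(-466) - 406/165 = 46*(-1/466) - 406*1/165 = -23/233 - 406/165 = -98393/38445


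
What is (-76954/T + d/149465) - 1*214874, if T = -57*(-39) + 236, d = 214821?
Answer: -78984567870961/367534435 ≈ -2.1490e+5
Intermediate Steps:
T = 2459 (T = 2223 + 236 = 2459)
(-76954/T + d/149465) - 1*214874 = (-76954/2459 + 214821/149465) - 1*214874 = (-76954*1/2459 + 214821*(1/149465)) - 214874 = (-76954/2459 + 214821/149465) - 214874 = -10973684771/367534435 - 214874 = -78984567870961/367534435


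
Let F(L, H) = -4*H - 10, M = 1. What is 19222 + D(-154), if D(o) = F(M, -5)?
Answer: 19232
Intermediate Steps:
F(L, H) = -10 - 4*H
D(o) = 10 (D(o) = -10 - 4*(-5) = -10 + 20 = 10)
19222 + D(-154) = 19222 + 10 = 19232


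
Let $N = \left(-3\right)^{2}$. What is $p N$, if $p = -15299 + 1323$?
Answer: $-125784$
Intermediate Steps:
$p = -13976$
$N = 9$
$p N = \left(-13976\right) 9 = -125784$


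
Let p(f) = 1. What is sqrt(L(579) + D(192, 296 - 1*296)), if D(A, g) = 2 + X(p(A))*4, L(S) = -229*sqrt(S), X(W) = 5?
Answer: sqrt(22 - 229*sqrt(579)) ≈ 74.083*I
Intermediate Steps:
D(A, g) = 22 (D(A, g) = 2 + 5*4 = 2 + 20 = 22)
sqrt(L(579) + D(192, 296 - 1*296)) = sqrt(-229*sqrt(579) + 22) = sqrt(22 - 229*sqrt(579))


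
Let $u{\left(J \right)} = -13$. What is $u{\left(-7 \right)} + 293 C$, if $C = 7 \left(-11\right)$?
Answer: $-22574$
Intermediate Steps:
$C = -77$
$u{\left(-7 \right)} + 293 C = -13 + 293 \left(-77\right) = -13 - 22561 = -22574$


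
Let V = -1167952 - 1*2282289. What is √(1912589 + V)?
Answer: 2*I*√384413 ≈ 1240.0*I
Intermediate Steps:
V = -3450241 (V = -1167952 - 2282289 = -3450241)
√(1912589 + V) = √(1912589 - 3450241) = √(-1537652) = 2*I*√384413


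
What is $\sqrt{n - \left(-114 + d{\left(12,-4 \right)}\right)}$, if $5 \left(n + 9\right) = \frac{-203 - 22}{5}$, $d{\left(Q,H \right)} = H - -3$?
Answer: $\sqrt{97} \approx 9.8489$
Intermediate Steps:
$d{\left(Q,H \right)} = 3 + H$ ($d{\left(Q,H \right)} = H + 3 = 3 + H$)
$n = -18$ ($n = -9 + \frac{\left(-203 - 22\right) \frac{1}{5}}{5} = -9 + \frac{\left(-225\right) \frac{1}{5}}{5} = -9 + \frac{1}{5} \left(-45\right) = -9 - 9 = -18$)
$\sqrt{n - \left(-114 + d{\left(12,-4 \right)}\right)} = \sqrt{-18 + \left(114 - \left(3 - 4\right)\right)} = \sqrt{-18 + \left(114 - -1\right)} = \sqrt{-18 + \left(114 + 1\right)} = \sqrt{-18 + 115} = \sqrt{97}$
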